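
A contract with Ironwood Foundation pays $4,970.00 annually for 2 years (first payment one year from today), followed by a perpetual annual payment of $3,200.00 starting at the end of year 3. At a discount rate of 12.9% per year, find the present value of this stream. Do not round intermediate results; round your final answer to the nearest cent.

PV of 2-year annuity: $4,970.00 × [1 − (1+0.129)^−2] / 0.129 = 8301.26287
Perpetuity value at year 2: $3,200.00 / 0.129 = 24806.20155
PV of perpetuity: 24806.20155 / (1+0.129)^2 = 19461.32405
Total PV = 8301.26287 + 19461.32405 = 27762.58692

$27762.59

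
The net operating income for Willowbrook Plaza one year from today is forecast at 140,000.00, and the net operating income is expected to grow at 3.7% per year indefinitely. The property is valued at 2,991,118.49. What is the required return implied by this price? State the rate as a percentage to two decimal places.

8.38%

P = D₁/(r − g) ⇒ r = D₁/P + g = 140,000.0000/2,991,118.49 + 0.037 = 0.046805 + 0.037 = 0.083805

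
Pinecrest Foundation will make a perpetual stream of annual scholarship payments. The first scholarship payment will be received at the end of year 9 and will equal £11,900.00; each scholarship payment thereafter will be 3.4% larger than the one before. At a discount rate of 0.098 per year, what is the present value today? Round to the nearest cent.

£88013.29

Value at end of year 8: C₁ / (r − g) = £11,900.00 / (0.098 − 0.034) = £185,937.5000
Discount to today: PV = £185,937.5000 / (1 + 0.098)^8 = £185,937.5000 / 2.112607 = £88,013.29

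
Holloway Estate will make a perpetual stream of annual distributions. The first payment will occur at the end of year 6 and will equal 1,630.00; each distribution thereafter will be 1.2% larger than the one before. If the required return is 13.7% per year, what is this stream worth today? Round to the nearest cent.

6862.39

Value at end of year 5: C₁ / (r − g) = 1,630.00 / (0.137 − 0.012) = 13,040.0000
Discount to today: PV = 13,040.0000 / (1 + 0.137)^5 = 13,040.0000 / 1.900213 = 6,862.39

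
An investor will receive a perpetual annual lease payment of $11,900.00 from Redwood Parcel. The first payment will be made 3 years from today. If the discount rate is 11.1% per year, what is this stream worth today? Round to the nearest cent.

$86855.21

Value at end of year 2: C / r = $11,900.00 / 0.111 = $107,207.2072
Discount to today: PV = $107,207.2072 / (1 + 0.111)^2 = $107,207.2072 / 1.234321 = $86,855.21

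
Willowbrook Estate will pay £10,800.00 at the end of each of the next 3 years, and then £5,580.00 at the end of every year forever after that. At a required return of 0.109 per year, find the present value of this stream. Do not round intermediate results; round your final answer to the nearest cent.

£63971.07

PV of 3-year annuity: £10,800.00 × [1 − (1+0.109)^−3] / 0.109 = 26438.08885
Perpetuity value at year 3: £5,580.00 / 0.109 = 51192.66055
PV of perpetuity: 51192.66055 / (1+0.109)^3 = 37532.98131
Total PV = 26438.08885 + 37532.98131 = 63971.07016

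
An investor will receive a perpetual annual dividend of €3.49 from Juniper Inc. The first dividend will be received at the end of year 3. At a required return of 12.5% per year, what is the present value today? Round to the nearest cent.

€22.06

Value at end of year 2: C / r = €3.49 / 0.125 = €27.9200
Discount to today: PV = €27.9200 / (1 + 0.125)^2 = €27.9200 / 1.265625 = €22.06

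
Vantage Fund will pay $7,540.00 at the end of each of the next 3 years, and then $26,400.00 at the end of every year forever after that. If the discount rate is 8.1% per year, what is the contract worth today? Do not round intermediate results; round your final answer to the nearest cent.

PV of 3-year annuity: $7,540.00 × [1 − (1+0.081)^−3] / 0.081 = 19396.30291
Perpetuity value at year 3: $26,400.00 / 0.081 = 325925.92593
PV of perpetuity: 325925.92593 / (1+0.081)^3 = 258013.14120
Total PV = 19396.30291 + 258013.14120 = 277409.44411

$277409.44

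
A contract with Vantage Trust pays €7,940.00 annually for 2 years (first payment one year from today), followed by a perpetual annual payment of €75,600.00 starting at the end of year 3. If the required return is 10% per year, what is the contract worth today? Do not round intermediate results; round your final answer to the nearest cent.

PV of 2-year annuity: €7,940.00 × [1 − (1+0.1)^−2] / 0.1 = 13780.16529
Perpetuity value at year 2: €75,600.00 / 0.1 = 756000.00000
PV of perpetuity: 756000.00000 / (1+0.1)^2 = 624793.38843
Total PV = 13780.16529 + 624793.38843 = 638573.55372

€638573.55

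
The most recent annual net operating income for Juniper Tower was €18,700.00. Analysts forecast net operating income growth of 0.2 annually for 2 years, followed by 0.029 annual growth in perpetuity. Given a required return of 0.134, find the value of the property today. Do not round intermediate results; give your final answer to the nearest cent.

€245941.04

D_1 = 22440.00000
D_2 = 26928.00000
Terminal value at year 2: TV = D_2×(1+g_2)/(r−g_2) = 27708.91200/0.105 = 263894.40000
P_0 = D_1/(1+r)^1 + D_2/(1+r)^2 + TV/(1+r)^2
    = 19788.35979 + 20940.06327 + 205212.62003 = 245941.04308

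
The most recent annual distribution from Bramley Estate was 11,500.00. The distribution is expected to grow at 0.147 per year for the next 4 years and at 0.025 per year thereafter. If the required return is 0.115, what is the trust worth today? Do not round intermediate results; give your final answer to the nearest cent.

D_1 = 13190.50000
D_2 = 15129.50350
D_3 = 17353.54051
D_4 = 19904.51097
Terminal value at year 4: TV = D_4×(1+g_2)/(r−g_2) = 20402.12374/0.09 = 226690.26383
P_0 = D_1/(1+r)^1 + D_2/(1+r)^2 + D_3/(1+r)^3 + D_4/(1+r)^4 + TV/(1+r)^4
    = 11830.04484 + 12169.56183 + 12518.82279 + 12878.10739 + 146667.33419 = 196063.87105

196063.87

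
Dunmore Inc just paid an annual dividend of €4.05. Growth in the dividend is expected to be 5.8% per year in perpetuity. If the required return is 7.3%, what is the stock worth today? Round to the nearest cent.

D₁ = D₀ × (1 + g) = €4.05 × 1.058 = €4.2849
Growing perpetuity: P = D₁ / (r − g) = €4.2849 / (0.073 − 0.058) = €285.66

€285.66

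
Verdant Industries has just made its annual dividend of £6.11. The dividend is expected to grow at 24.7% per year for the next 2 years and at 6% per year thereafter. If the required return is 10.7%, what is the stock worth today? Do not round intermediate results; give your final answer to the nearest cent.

D_1 = 7.61917
D_2 = 9.50110
Terminal value at year 2: TV = D_2×(1+g_2)/(r−g_2) = 10.07117/0.047 = 214.28024
P_0 = D_1/(1+r)^1 + D_2/(1+r)^2 + TV/(1+r)^2
    = 6.88272 + 7.75316 + 174.85855 = 189.49444

£189.49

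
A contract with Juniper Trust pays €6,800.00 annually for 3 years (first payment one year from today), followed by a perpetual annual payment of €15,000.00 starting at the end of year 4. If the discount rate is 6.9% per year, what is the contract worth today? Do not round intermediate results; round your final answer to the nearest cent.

€195832.54

PV of 3-year annuity: €6,800.00 × [1 − (1+0.069)^−3] / 0.069 = 17878.00347
Perpetuity value at year 3: €15,000.00 / 0.069 = 217391.30435
PV of perpetuity: 217391.30435 / (1+0.069)^3 = 177954.53198
Total PV = 17878.00347 + 177954.53198 = 195832.53545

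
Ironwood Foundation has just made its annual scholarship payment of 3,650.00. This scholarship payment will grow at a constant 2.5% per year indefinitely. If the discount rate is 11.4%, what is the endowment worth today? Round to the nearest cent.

42036.52

D₁ = D₀ × (1 + g) = 3,650.00 × 1.025 = 3,741.2500
Growing perpetuity: P = D₁ / (r − g) = 3,741.2500 / (0.114 − 0.025) = 42,036.52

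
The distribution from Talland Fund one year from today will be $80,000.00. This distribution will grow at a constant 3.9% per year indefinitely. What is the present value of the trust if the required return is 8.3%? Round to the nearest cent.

$1818181.82

Growing perpetuity: P = D₁ / (r − g) = $80,000.0000 / (0.083 − 0.039) = $1,818,181.82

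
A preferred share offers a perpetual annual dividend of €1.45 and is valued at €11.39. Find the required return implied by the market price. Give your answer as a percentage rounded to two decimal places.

P = C/r ⇒ r = C/P = €1.45/€11.39 = 0.127305

12.73%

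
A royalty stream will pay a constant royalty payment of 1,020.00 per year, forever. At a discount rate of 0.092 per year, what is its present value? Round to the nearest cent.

Level perpetuity: PV = C / r = 1,020.00 / 0.092 = 11,086.96

11086.96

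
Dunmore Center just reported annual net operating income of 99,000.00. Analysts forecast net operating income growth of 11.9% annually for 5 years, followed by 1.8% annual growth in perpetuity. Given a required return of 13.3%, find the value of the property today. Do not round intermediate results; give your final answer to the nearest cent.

1300492.51

D_1 = 110781.00000
D_2 = 123963.93900
D_3 = 138715.64774
D_4 = 155222.80982
D_5 = 173694.32419
Terminal value at year 5: TV = D_5×(1+g_2)/(r−g_2) = 176820.82203/0.115 = 1537572.36545
P_0 = D_1/(1+r)^1 + D_2/(1+r)^2 + D_3/(1+r)^3 + D_4/(1+r)^4 + D_5/(1+r)^5 + TV/(1+r)^5
    = 97776.69903 + 96568.51387 + 95375.25774 + 94196.74617 + 93032.79697 + 823542.49838 = 1300492.51215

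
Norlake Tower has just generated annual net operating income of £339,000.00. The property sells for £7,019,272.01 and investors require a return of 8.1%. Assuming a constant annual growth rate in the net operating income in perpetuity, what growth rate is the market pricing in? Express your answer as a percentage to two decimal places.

P = D₀(1+g)/(r−g) ⇒ P(r−g) = D₀(1+g) ⇒ g(P+D₀) = P·r − D₀
g = (P·r − D₀)/(P + D₀) = (£7,019,272.01×0.081 − £339,000.00) / (£7,019,272.01 + £339,000.00) = 0.031198

3.12%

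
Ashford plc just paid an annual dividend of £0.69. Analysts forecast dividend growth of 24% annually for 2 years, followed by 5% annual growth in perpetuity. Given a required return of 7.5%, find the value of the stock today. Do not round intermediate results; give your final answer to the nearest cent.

D_1 = 0.85560
D_2 = 1.06094
Terminal value at year 2: TV = D_2×(1+g_2)/(r−g_2) = 1.11399/0.025 = 44.55965
P_0 = D_1/(1+r)^1 + D_2/(1+r)^2 + TV/(1+r)^2
    = 0.79591 + 0.91807 + 38.55892 = 40.27289

£40.27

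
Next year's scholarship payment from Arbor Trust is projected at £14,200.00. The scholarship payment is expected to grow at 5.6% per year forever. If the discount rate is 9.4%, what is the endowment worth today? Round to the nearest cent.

£373684.21

Growing perpetuity: P = D₁ / (r − g) = £14,200.0000 / (0.094 − 0.056) = £373,684.21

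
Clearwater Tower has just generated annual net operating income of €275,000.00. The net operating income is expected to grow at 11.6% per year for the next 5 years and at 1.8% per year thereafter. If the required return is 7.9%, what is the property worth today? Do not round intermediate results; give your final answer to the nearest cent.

D_1 = 306900.00000
D_2 = 342500.40000
D_3 = 382230.44640
D_4 = 426569.17818
D_5 = 476051.20285
Terminal value at year 5: TV = D_5×(1+g_2)/(r−g_2) = 484620.12450/0.061 = 7944592.20497
P_0 = D_1/(1+r)^1 + D_2/(1+r)^2 + D_3/(1+r)^3 + D_4/(1+r)^4 + D_5/(1+r)^5 + TV/(1+r)^5
    = 284430.02780 + 294183.42079 + 304271.26747 + 314705.03660 + 325496.59022 + 5432057.84992 = 6955144.19280

€6955144.19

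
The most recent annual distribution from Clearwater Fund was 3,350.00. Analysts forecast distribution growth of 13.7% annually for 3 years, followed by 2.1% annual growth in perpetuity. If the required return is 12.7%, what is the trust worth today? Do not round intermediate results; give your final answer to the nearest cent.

D_1 = 3808.95000
D_2 = 4330.77615
D_3 = 4924.09248
Terminal value at year 3: TV = D_3×(1+g_2)/(r−g_2) = 5027.49842/0.106 = 47429.23042
P_0 = D_1/(1+r)^1 + D_2/(1+r)^2 + D_3/(1+r)^3 + TV/(1+r)^3
    = 3379.72493 + 3409.71362 + 3439.96840 + 33134.03524 = 43363.44219

43363.44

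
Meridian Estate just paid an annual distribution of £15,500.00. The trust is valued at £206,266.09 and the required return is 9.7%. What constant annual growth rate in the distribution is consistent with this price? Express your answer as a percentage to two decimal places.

2.03%

P = D₀(1+g)/(r−g) ⇒ P(r−g) = D₀(1+g) ⇒ g(P+D₀) = P·r − D₀
g = (P·r − D₀)/(P + D₀) = (£206,266.09×0.097 − £15,500.00) / (£206,266.09 + £15,500.00) = 0.020327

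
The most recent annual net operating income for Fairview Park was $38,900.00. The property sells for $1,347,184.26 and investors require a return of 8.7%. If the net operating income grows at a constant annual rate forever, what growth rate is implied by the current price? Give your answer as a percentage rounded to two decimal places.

5.65%

P = D₀(1+g)/(r−g) ⇒ P(r−g) = D₀(1+g) ⇒ g(P+D₀) = P·r − D₀
g = (P·r − D₀)/(P + D₀) = ($1,347,184.26×0.087 − $38,900.00) / ($1,347,184.26 + $38,900.00) = 0.056494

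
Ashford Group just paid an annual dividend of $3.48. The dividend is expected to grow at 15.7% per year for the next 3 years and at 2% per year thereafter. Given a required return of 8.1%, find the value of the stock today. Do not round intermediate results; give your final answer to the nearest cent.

$83.32

D_1 = 4.02636
D_2 = 4.65850
D_3 = 5.38988
Terminal value at year 3: TV = D_3×(1+g_2)/(r−g_2) = 5.49768/0.061 = 90.12591
P_0 = D_1/(1+r)^1 + D_2/(1+r)^2 + D_3/(1+r)^3 + TV/(1+r)^3
    = 3.72466 + 3.98653 + 4.26680 + 71.34648 = 83.32447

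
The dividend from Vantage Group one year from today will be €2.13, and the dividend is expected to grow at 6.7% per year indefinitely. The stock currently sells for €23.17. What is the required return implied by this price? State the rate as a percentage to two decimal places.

P = D₁/(r − g) ⇒ r = D₁/P + g = €2.1300/€23.17 + 0.067 = 0.091929 + 0.067 = 0.158929

15.89%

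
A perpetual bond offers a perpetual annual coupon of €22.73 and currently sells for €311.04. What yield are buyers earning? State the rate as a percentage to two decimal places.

P = C/r ⇒ r = C/P = €22.73/€311.04 = 0.073077

7.31%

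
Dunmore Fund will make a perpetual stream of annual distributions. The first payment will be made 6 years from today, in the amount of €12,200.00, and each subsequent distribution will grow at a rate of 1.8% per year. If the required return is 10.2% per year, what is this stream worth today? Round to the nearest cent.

€89366.05

Value at end of year 5: C₁ / (r − g) = €12,200.00 / (0.102 − 0.018) = €145,238.0952
Discount to today: PV = €145,238.0952 / (1 + 0.102)^5 = €145,238.0952 / 1.625204 = €89,366.05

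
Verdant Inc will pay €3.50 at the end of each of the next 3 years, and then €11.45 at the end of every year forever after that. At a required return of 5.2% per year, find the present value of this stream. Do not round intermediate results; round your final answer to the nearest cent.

PV of 3-year annuity: €3.50 × [1 − (1+0.052)^−3] / 0.052 = 9.49576
Perpetuity value at year 3: €11.45 / 0.052 = 220.19231
PV of perpetuity: 220.19231 / (1+0.052)^3 = 189.12761
Total PV = 9.49576 + 189.12761 = 198.62337

€198.62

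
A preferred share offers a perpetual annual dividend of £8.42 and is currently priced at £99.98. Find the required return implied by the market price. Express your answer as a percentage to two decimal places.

P = C/r ⇒ r = C/P = £8.42/£99.98 = 0.084217

8.42%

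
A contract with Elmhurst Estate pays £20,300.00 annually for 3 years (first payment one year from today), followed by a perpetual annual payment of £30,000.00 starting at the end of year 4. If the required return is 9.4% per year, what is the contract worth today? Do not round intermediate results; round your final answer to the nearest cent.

£294769.37

PV of 3-year annuity: £20,300.00 × [1 − (1+0.094)^−3] / 0.094 = 51021.15802
Perpetuity value at year 3: £30,000.00 / 0.094 = 319148.93617
PV of perpetuity: 319148.93617 / (1+0.094)^3 = 243748.21003
Total PV = 51021.15802 + 243748.21003 = 294769.36805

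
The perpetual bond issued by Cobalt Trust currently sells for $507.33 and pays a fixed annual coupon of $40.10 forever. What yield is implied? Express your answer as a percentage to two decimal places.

P = C/r ⇒ r = C/P = $40.10/$507.33 = 0.079041

7.90%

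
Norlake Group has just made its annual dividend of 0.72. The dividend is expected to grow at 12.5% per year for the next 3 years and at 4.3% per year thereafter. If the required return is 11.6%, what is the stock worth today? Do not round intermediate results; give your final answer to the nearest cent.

12.73

D_1 = 0.81000
D_2 = 0.91125
D_3 = 1.02516
Terminal value at year 3: TV = D_3×(1+g_2)/(r−g_2) = 1.06924/0.073 = 14.64710
P_0 = D_1/(1+r)^1 + D_2/(1+r)^2 + D_3/(1+r)^3 + TV/(1+r)^3
    = 0.72581 + 0.73166 + 0.73756 + 10.53802 = 12.73304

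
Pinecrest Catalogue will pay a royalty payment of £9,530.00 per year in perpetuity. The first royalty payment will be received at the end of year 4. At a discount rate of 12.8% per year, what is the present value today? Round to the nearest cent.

Value at end of year 3: C / r = £9,530.00 / 0.128 = £74,453.1250
Discount to today: PV = £74,453.1250 / (1 + 0.128)^3 = £74,453.1250 / 1.435249 = £51,874.70

£51874.70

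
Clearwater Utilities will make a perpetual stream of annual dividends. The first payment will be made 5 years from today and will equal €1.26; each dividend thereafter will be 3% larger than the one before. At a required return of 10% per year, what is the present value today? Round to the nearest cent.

€12.29

Value at end of year 4: C₁ / (r − g) = €1.26 / (0.1 − 0.03) = €18.0000
Discount to today: PV = €18.0000 / (1 + 0.1)^4 = €18.0000 / 1.464100 = €12.29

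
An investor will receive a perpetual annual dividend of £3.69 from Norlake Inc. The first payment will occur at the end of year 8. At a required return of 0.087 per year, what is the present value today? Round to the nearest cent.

£23.65

Value at end of year 7: C / r = £3.69 / 0.087 = £42.4138
Discount to today: PV = £42.4138 / (1 + 0.087)^7 = £42.4138 / 1.793109 = £23.65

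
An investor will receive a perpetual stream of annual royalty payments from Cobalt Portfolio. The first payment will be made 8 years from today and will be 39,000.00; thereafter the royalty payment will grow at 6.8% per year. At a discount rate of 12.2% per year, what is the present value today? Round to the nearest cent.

322641.96

Value at end of year 7: C₁ / (r − g) = 39,000.00 / (0.122 − 0.068) = 722,222.2222
Discount to today: PV = 722,222.2222 / (1 + 0.122)^7 = 722,222.2222 / 2.238463 = 322,641.96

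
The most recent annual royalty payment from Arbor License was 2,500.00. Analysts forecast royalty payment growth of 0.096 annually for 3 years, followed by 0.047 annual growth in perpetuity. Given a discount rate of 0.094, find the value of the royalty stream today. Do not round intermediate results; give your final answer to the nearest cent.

D_1 = 2740.00000
D_2 = 3003.04000
D_3 = 3291.33184
Terminal value at year 3: TV = D_3×(1+g_2)/(r−g_2) = 3446.02444/0.047 = 73319.66886
P_0 = D_1/(1+r)^1 + D_2/(1+r)^2 + D_3/(1+r)^3 + TV/(1+r)^3
    = 2504.57038 + 2509.14912 + 2513.73623 + 55997.48587 = 63524.94161

63524.94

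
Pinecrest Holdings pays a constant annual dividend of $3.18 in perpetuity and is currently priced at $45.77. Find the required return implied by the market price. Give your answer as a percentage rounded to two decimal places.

P = C/r ⇒ r = C/P = $3.18/$45.77 = 0.069478

6.95%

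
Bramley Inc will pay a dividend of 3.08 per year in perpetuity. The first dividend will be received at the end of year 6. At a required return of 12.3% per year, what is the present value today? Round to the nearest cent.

Value at end of year 5: C / r = 3.08 / 0.123 = 25.0407
Discount to today: PV = 25.0407 / (1 + 0.123)^5 = 25.0407 / 1.786071 = 14.02

14.02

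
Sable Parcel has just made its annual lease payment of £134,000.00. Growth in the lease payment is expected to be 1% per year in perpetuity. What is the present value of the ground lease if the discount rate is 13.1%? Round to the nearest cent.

D₁ = D₀ × (1 + g) = £134,000.00 × 1.01 = £135,340.0000
Growing perpetuity: P = D₁ / (r − g) = £135,340.0000 / (0.131 − 0.01) = £1,118,512.40

£1118512.40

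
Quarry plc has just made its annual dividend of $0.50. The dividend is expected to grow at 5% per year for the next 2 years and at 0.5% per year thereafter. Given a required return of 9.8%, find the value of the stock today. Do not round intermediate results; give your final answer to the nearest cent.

D_1 = 0.52500
D_2 = 0.55125
Terminal value at year 2: TV = D_2×(1+g_2)/(r−g_2) = 0.55401/0.093 = 5.95706
P_0 = D_1/(1+r)^1 + D_2/(1+r)^2 + TV/(1+r)^2
    = 0.47814 + 0.45724 + 4.94114 = 5.87652

$5.88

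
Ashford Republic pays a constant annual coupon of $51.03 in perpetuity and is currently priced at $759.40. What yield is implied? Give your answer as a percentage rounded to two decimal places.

P = C/r ⇒ r = C/P = $51.03/$759.40 = 0.067198

6.72%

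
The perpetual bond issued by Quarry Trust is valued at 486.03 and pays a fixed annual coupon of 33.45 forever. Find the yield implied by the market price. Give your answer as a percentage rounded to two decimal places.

6.88%

P = C/r ⇒ r = C/P = 33.45/486.03 = 0.068823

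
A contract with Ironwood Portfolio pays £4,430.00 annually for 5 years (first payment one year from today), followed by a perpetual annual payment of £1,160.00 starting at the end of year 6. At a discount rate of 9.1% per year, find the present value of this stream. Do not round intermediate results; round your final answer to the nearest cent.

£25433.48

PV of 5-year annuity: £4,430.00 × [1 − (1+0.091)^−5] / 0.091 = 17186.53854
Perpetuity value at year 5: £1,160.00 / 0.091 = 12747.25275
PV of perpetuity: 12747.25275 / (1+0.091)^5 = 8246.94017
Total PV = 17186.53854 + 8246.94017 = 25433.47871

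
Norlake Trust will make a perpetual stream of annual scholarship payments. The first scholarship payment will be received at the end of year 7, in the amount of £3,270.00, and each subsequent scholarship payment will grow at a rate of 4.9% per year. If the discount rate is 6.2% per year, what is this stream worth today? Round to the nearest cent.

Value at end of year 6: C₁ / (r − g) = £3,270.00 / (0.062 − 0.049) = £251,538.4615
Discount to today: PV = £251,538.4615 / (1 + 0.062)^6 = £251,538.4615 / 1.434654 = £175,330.43

£175330.43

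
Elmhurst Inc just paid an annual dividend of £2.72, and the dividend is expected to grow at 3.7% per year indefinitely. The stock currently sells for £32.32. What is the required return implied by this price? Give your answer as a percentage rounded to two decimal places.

12.43%

D₁ = £2.72 × 1.037 = £2.8206
P = D₁/(r − g) ⇒ r = D₁/P + g = £2.8206/£32.32 + 0.037 = 0.087272 + 0.037 = 0.124272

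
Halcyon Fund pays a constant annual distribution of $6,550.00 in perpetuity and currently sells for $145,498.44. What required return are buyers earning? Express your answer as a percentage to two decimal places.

P = C/r ⇒ r = C/P = $6,550.00/$145,498.44 = 0.045018

4.50%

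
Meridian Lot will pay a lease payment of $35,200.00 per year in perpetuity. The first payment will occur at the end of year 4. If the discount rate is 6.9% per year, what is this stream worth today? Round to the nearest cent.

Value at end of year 3: C / r = $35,200.00 / 0.069 = $510,144.9275
Discount to today: PV = $510,144.9275 / (1 + 0.069)^3 = $510,144.9275 / 1.221612 = $417,599.97

$417599.97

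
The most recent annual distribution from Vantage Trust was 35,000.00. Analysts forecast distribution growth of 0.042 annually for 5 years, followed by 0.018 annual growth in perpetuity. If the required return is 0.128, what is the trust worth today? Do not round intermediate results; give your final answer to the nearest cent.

D_1 = 36470.00000
D_2 = 38001.74000
D_3 = 39597.81308
D_4 = 41260.92123
D_5 = 42993.87992
Terminal value at year 5: TV = D_5×(1+g_2)/(r−g_2) = 43767.76976/0.11 = 397888.81600
P_0 = D_1/(1+r)^1 + D_2/(1+r)^2 + D_3/(1+r)^3 + D_4/(1+r)^4 + D_5/(1+r)^5 + TV/(1+r)^5
    = 32331.56028 + 29866.56544 + 27589.50460 + 25486.04946 + 23542.96413 + 217879.43168 = 356696.07559

356696.08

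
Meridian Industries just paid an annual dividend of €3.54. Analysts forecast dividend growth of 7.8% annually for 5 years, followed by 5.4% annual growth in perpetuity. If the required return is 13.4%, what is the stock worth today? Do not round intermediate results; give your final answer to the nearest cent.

€51.45

D_1 = 3.81612
D_2 = 4.11378
D_3 = 4.43465
D_4 = 4.78055
D_5 = 5.15344
Terminal value at year 5: TV = D_5×(1+g_2)/(r−g_2) = 5.43172/0.08 = 67.89655
P_0 = D_1/(1+r)^1 + D_2/(1+r)^2 + D_3/(1+r)^3 + D_4/(1+r)^4 + D_5/(1+r)^5 + TV/(1+r)^5
    = 3.36519 + 3.19900 + 3.04103 + 2.89085 + 2.74810 + 36.20616 = 51.45032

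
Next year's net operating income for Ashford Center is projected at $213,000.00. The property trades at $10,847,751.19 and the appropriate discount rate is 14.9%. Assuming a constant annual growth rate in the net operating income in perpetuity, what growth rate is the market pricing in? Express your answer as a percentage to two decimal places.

P = D₁/(r−g) ⇒ g = r − D₁/P = 0.149 − $213,000.00/$10,847,751.19 = 0.129365

12.94%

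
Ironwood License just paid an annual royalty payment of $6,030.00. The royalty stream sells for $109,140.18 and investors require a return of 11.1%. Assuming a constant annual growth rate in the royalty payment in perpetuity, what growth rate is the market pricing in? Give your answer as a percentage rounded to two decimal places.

5.28%

P = D₀(1+g)/(r−g) ⇒ P(r−g) = D₀(1+g) ⇒ g(P+D₀) = P·r − D₀
g = (P·r − D₀)/(P + D₀) = ($109,140.18×0.111 − $6,030.00) / ($109,140.18 + $6,030.00) = 0.052831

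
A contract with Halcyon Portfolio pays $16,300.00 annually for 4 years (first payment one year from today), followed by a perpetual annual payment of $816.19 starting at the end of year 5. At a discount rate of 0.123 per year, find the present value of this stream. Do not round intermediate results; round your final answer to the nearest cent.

PV of 4-year annuity: $16,300.00 × [1 − (1+0.123)^−4] / 0.123 = 49197.59959
Perpetuity value at year 4: $816.19 / 0.123 = 6635.69106
PV of perpetuity: 6635.69106 / (1+0.123)^4 = 4172.21935
Total PV = 49197.59959 + 4172.21935 = 53369.81895

$53369.82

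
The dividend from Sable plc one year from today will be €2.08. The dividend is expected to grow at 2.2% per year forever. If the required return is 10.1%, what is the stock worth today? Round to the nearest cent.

€26.33

Growing perpetuity: P = D₁ / (r − g) = €2.0800 / (0.101 − 0.022) = €26.33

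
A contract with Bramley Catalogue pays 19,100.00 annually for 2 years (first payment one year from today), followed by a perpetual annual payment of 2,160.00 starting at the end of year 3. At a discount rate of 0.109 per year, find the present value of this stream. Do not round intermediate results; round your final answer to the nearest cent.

PV of 2-year annuity: 19,100.00 × [1 − (1+0.109)^−2] / 0.109 = 32752.68095
Perpetuity value at year 2: 2,160.00 / 0.109 = 19816.51376
PV of perpetuity: 19816.51376 / (1+0.109)^2 = 16112.54565
Total PV = 32752.68095 + 16112.54565 = 48865.22660

48865.23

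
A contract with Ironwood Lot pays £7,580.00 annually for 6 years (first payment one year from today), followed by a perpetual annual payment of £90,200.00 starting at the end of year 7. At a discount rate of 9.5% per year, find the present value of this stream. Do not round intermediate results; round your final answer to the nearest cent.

£584307.71

PV of 6-year annuity: £7,580.00 × [1 − (1+0.095)^−6] / 0.095 = 33502.27635
Perpetuity value at year 6: £90,200.00 / 0.095 = 949473.68421
PV of perpetuity: 949473.68421 / (1+0.095)^6 = 550805.43531
Total PV = 33502.27635 + 550805.43531 = 584307.71166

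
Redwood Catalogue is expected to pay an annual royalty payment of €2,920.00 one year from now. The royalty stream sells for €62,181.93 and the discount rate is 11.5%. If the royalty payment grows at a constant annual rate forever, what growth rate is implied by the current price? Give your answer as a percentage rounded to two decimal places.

P = D₁/(r−g) ⇒ g = r − D₁/P = 0.115 − €2,920.00/€62,181.93 = 0.068041

6.80%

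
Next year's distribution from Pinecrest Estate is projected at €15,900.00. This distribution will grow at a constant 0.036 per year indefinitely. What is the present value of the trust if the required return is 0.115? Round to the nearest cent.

€201265.82

Growing perpetuity: P = D₁ / (r − g) = €15,900.0000 / (0.115 − 0.036) = €201,265.82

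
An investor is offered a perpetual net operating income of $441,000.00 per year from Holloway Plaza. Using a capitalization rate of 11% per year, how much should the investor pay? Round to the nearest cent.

Level perpetuity: PV = C / r = $441,000.00 / 0.11 = $4,009,090.91

$4009090.91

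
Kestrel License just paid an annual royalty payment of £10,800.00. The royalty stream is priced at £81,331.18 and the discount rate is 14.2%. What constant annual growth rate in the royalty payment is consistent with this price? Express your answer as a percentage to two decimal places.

P = D₀(1+g)/(r−g) ⇒ P(r−g) = D₀(1+g) ⇒ g(P+D₀) = P·r − D₀
g = (P·r − D₀)/(P + D₀) = (£81,331.18×0.142 − £10,800.00) / (£81,331.18 + £10,800.00) = 0.008130

0.81%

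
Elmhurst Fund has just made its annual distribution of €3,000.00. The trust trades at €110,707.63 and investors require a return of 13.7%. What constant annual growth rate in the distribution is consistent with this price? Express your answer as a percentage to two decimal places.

P = D₀(1+g)/(r−g) ⇒ P(r−g) = D₀(1+g) ⇒ g(P+D₀) = P·r − D₀
g = (P·r − D₀)/(P + D₀) = (€110,707.63×0.137 − €3,000.00) / (€110,707.63 + €3,000.00) = 0.107002

10.70%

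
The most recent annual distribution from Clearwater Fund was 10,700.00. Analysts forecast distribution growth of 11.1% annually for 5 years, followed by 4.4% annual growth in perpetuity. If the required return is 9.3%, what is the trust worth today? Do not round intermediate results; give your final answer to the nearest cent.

303578.01

D_1 = 11887.70000
D_2 = 13207.23470
D_3 = 14673.23775
D_4 = 16301.96714
D_5 = 18111.48549
Terminal value at year 5: TV = D_5×(1+g_2)/(r−g_2) = 18908.39086/0.049 = 385885.52769
P_0 = D_1/(1+r)^1 + D_2/(1+r)^2 + D_3/(1+r)^3 + D_4/(1+r)^4 + D_5/(1+r)^5 + TV/(1+r)^5
    = 10876.21226 + 11055.32646 + 11237.39039 + 11422.45263 + 11610.56255 + 247376.06747 = 303578.01177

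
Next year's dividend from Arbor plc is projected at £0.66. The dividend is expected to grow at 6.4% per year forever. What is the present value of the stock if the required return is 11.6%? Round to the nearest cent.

£12.69

Growing perpetuity: P = D₁ / (r − g) = £0.6600 / (0.116 − 0.064) = £12.69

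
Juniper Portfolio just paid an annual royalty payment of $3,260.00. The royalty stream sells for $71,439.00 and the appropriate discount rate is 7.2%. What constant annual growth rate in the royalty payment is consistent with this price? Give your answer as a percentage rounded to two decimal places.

P = D₀(1+g)/(r−g) ⇒ P(r−g) = D₀(1+g) ⇒ g(P+D₀) = P·r − D₀
g = (P·r − D₀)/(P + D₀) = ($71,439.00×0.072 − $3,260.00) / ($71,439.00 + $3,260.00) = 0.025216

2.52%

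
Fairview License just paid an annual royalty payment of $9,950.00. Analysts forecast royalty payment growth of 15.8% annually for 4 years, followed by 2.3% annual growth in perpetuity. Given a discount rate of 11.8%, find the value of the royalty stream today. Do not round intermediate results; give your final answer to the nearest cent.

D_1 = 11522.10000
D_2 = 13342.59180
D_3 = 15450.72130
D_4 = 17891.93527
Terminal value at year 4: TV = D_4×(1+g_2)/(r−g_2) = 18303.44978/0.095 = 192667.89244
P_0 = D_1/(1+r)^1 + D_2/(1+r)^2 + D_3/(1+r)^3 + D_4/(1+r)^4 + TV/(1+r)^4
    = 10305.99284 + 10674.72246 + 11056.64455 + 11452.23112 + 123322.44671 = 166812.03770

$166812.04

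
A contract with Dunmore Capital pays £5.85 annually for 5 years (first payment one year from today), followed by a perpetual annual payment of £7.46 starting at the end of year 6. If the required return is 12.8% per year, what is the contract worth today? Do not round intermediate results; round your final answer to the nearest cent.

PV of 5-year annuity: £5.85 × [1 − (1+0.128)^−5] / 0.128 = 20.67661
Perpetuity value at year 5: £7.46 / 0.128 = 58.28125
PV of perpetuity: 58.28125 / (1+0.128)^5 = 31.91416
Total PV = 20.67661 + 31.91416 = 52.59076

£52.59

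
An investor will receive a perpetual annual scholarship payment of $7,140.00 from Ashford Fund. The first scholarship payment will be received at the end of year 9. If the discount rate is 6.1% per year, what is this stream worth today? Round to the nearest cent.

$72886.20

Value at end of year 8: C / r = $7,140.00 / 0.061 = $117,049.1803
Discount to today: PV = $117,049.1803 / (1 + 0.061)^8 = $117,049.1803 / 1.605917 = $72,886.20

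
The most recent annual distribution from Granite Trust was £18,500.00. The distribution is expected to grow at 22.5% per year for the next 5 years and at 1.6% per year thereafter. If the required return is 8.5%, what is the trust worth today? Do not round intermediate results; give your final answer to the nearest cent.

£634838.87

D_1 = 22662.50000
D_2 = 27761.56250
D_3 = 34007.91406
D_4 = 41659.69473
D_5 = 51033.12604
Terminal value at year 5: TV = D_5×(1+g_2)/(r−g_2) = 51849.65606/0.069 = 751444.29068
P_0 = D_1/(1+r)^1 + D_2/(1+r)^2 + D_3/(1+r)^3 + D_4/(1+r)^4 + D_5/(1+r)^5 + TV/(1+r)^5
    = 20887.09677 + 23582.20604 + 26625.07133 + 30060.56441 + 33939.34691 + 499744.58637 = 634838.87182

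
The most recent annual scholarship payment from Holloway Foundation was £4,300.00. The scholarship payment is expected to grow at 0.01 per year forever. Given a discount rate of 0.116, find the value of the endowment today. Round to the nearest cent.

D₁ = D₀ × (1 + g) = £4,300.00 × 1.01 = £4,343.0000
Growing perpetuity: P = D₁ / (r − g) = £4,343.0000 / (0.116 − 0.01) = £40,971.70

£40971.70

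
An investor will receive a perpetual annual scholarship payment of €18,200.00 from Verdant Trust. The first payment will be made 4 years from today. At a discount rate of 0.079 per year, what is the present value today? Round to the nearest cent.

€183391.82

Value at end of year 3: C / r = €18,200.00 / 0.079 = €230,379.7468
Discount to today: PV = €230,379.7468 / (1 + 0.079)^3 = €230,379.7468 / 1.256216 = €183,391.82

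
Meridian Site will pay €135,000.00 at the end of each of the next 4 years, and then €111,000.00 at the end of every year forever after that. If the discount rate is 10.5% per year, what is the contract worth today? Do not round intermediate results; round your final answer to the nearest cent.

PV of 4-year annuity: €135,000.00 × [1 − (1+0.105)^−4] / 0.105 = 423340.87549
Perpetuity value at year 4: €111,000.00 / 0.105 = 1057142.85714
PV of perpetuity: 1057142.85714 / (1+0.105)^4 = 709062.58174
Total PV = 423340.87549 + 709062.58174 = 1132403.45723

€1132403.46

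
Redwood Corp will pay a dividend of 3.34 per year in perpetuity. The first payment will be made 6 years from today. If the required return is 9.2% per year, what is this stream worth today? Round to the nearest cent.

Value at end of year 5: C / r = 3.34 / 0.092 = 36.3043
Discount to today: PV = 36.3043 / (1 + 0.092)^5 = 36.3043 / 1.552792 = 23.38

23.38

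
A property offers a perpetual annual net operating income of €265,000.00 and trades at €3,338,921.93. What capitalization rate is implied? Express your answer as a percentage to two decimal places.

7.94%

P = C/r ⇒ r = C/P = €265,000.00/€3,338,921.93 = 0.079367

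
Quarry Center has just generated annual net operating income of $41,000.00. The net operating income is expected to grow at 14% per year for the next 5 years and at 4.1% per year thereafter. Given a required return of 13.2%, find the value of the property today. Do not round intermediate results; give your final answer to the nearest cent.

D_1 = 46740.00000
D_2 = 53283.60000
D_3 = 60743.30400
D_4 = 69247.36656
D_5 = 78941.99788
Terminal value at year 5: TV = D_5×(1+g_2)/(r−g_2) = 82178.61979/0.091 = 903061.75595
P_0 = D_1/(1+r)^1 + D_2/(1+r)^2 + D_3/(1+r)^3 + D_4/(1+r)^4 + D_5/(1+r)^5 + TV/(1+r)^5
    = 41289.75265 + 41581.55302 + 41875.41559 + 42171.35492 + 42469.38570 + 485831.10452 = 695218.56639

$695218.57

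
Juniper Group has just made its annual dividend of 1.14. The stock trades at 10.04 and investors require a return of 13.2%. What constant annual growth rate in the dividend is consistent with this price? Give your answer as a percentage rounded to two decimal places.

1.66%

P = D₀(1+g)/(r−g) ⇒ P(r−g) = D₀(1+g) ⇒ g(P+D₀) = P·r − D₀
g = (P·r − D₀)/(P + D₀) = (10.04×0.132 − 1.14) / (10.04 + 1.14) = 0.016572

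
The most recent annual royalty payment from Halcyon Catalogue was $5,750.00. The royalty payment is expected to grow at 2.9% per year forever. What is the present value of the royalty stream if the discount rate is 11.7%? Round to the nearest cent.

D₁ = D₀ × (1 + g) = $5,750.00 × 1.029 = $5,916.7500
Growing perpetuity: P = D₁ / (r − g) = $5,916.7500 / (0.117 − 0.029) = $67,235.80

$67235.80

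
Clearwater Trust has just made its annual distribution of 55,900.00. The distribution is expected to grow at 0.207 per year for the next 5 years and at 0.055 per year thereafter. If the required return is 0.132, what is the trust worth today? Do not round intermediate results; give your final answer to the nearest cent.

1395759.80

D_1 = 67471.30000
D_2 = 81437.85910
D_3 = 98295.49593
D_4 = 118642.66359
D_5 = 143201.69496
Terminal value at year 5: TV = D_5×(1+g_2)/(r−g_2) = 151077.78818/0.077 = 1962049.19712
P_0 = D_1/(1+r)^1 + D_2/(1+r)^2 + D_3/(1+r)^3 + D_4/(1+r)^4 + D_5/(1+r)^5 + TV/(1+r)^5
    = 59603.62191 + 63552.62513 + 67763.26725 + 72252.88301 + 77039.95565 + 1055547.44431 = 1395759.79726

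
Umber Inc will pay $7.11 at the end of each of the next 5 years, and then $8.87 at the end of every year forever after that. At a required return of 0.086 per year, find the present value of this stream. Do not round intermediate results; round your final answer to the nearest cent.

PV of 5-year annuity: $7.11 × [1 − (1+0.086)^−5] / 0.086 = 27.94485
Perpetuity value at year 5: $8.87 / 0.086 = 103.13953
PV of perpetuity: 103.13953 / (1+0.086)^5 = 68.27725
Total PV = 27.94485 + 68.27725 = 96.22210

$96.22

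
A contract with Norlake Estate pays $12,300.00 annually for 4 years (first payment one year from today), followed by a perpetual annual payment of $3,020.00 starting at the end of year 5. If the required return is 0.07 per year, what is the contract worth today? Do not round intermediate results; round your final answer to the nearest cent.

$74576.18

PV of 4-year annuity: $12,300.00 × [1 − (1+0.07)^−4] / 0.07 = 41662.69845
Perpetuity value at year 4: $3,020.00 / 0.07 = 43142.85714
PV of perpetuity: 43142.85714 / (1+0.07)^4 = 32913.47915
Total PV = 41662.69845 + 32913.47915 = 74576.17760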